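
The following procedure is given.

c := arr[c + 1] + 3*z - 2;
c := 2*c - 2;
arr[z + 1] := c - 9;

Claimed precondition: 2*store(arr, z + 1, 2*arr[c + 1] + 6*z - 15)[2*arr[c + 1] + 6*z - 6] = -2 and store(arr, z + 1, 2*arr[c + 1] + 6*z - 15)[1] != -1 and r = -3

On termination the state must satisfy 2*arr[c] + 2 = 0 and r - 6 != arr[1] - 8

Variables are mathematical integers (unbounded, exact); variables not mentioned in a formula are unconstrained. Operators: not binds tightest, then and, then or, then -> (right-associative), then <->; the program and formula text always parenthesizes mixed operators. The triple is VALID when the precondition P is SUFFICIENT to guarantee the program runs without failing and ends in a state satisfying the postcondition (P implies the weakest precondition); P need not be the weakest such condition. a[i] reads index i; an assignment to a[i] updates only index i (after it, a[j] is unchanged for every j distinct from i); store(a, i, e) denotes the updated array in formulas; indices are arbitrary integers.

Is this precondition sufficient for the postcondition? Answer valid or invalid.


Working backward. After the program, the postcondition 2*arr[c] + 2 = 0 and r - 6 != arr[1] - 8 must hold; in canonical form it is 2*arr[c] = -2 and r != arr[1] - 2.
Before arr[z + 1] := c - 9: 2*store(arr, z + 1, c - 9)[c] = -2 and r != store(arr, z + 1, c - 9)[1] - 2
Before c := 2*c - 2: 2*store(arr, z + 1, 2*c - 11)[2*c - 2] = -2 and r != store(arr, z + 1, 2*c - 11)[1] - 2
Before c := arr[c + 1] + 3*z - 2: 2*store(arr, z + 1, 2*arr[c + 1] + 6*z - 15)[2*arr[c + 1] + 6*z - 6] = -2 and r != store(arr, z + 1, 2*arr[c + 1] + 6*z - 15)[1] - 2
The weakest precondition is 2*store(arr, z + 1, 2*arr[c + 1] + 6*z - 15)[2*arr[c + 1] + 6*z - 6] = -2 and r != store(arr, z + 1, 2*arr[c + 1] + 6*z - 15)[1] - 2.
Check whether 2*store(arr, z + 1, 2*arr[c + 1] + 6*z - 15)[2*arr[c + 1] + 6*z - 6] = -2 and store(arr, z + 1, 2*arr[c + 1] + 6*z - 15)[1] != -1 and r = -3 implies it.
Every state satisfying the precondition satisfies the weakest precondition: the implication holds.
Answer: valid


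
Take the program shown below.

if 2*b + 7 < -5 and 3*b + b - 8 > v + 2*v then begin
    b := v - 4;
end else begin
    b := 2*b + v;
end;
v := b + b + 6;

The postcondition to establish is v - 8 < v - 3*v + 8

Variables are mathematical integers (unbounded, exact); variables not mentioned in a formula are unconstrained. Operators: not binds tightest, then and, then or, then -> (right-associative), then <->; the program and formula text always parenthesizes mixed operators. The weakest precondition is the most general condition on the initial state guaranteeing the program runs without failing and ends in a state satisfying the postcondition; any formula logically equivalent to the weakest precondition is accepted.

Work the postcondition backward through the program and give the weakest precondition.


Working backward. After the program, the postcondition v - 8 < v - 3*v + 8 must hold; in canonical form it is 3*v < 16.
Before v := b + b + 6: 6*b < -2
Then branch requires 6*v < 22; else branch requires 12*b + 6*v < -2.
Before the if: ((2*b < -12 and 4*b > 3*v + 8) -> 6*v < 22) and ((not (2*b < -12 and 4*b > 3*v + 8)) -> 12*b + 6*v < -2)
Answer: WP = ((2*b < -12 and 4*b > 3*v + 8) -> 6*v < 22) and ((not (2*b < -12 and 4*b > 3*v + 8)) -> 12*b + 6*v < -2)


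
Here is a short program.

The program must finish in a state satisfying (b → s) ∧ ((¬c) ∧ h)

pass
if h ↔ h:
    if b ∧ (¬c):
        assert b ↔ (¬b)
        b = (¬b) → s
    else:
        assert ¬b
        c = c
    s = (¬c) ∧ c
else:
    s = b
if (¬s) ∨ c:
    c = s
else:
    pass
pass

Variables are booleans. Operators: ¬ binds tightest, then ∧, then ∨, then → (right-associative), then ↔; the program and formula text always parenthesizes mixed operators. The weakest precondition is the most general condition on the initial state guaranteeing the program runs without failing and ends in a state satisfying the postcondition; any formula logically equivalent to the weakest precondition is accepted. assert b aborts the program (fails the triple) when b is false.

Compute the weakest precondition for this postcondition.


Working backward. After the program, the postcondition (b → s) ∧ ((¬c) ∧ h) must hold; in canonical form it is (b → s) ∧ (¬c) ∧ h.
Before skip: (b → s) ∧ (¬c) ∧ h
Then branch requires (b → s) ∧ (¬s) ∧ h; else branch requires (b → s) ∧ (¬c) ∧ h.
Before the if: (((¬s) ∨ c) → ((b → s) ∧ (¬s) ∧ h)) ∧ ((¬((¬s) ∨ c)) → ((b → s) ∧ (¬c) ∧ h))
Then branch requires ((b ∧ (¬c)) → ((b ↔ (¬b)) ∧ (¬((¬b) → s)) ∧ h)) ∧ ((¬(b ∧ (¬c))) → ((¬b) ∧ h)); else branch requires (((¬b) ∨ c) → ((¬b) ∧ h)) ∧ ((¬((¬b) ∨ c)) → ((¬c) ∧ h)).
Before the if: ((b ∧ (¬c)) → ((b ↔ (¬b)) ∧ (¬((¬b) → s)) ∧ h)) ∧ ((¬(b ∧ (¬c))) → ((¬b) ∧ h))
Before skip: ((b ∧ (¬c)) → ((b ↔ (¬b)) ∧ (¬((¬b) → s)) ∧ h)) ∧ ((¬(b ∧ (¬c))) → ((¬b) ∧ h))
Answer: WP = ((b ∧ (¬c)) → ((b ↔ (¬b)) ∧ (¬((¬b) → s)) ∧ h)) ∧ ((¬(b ∧ (¬c))) → ((¬b) ∧ h))


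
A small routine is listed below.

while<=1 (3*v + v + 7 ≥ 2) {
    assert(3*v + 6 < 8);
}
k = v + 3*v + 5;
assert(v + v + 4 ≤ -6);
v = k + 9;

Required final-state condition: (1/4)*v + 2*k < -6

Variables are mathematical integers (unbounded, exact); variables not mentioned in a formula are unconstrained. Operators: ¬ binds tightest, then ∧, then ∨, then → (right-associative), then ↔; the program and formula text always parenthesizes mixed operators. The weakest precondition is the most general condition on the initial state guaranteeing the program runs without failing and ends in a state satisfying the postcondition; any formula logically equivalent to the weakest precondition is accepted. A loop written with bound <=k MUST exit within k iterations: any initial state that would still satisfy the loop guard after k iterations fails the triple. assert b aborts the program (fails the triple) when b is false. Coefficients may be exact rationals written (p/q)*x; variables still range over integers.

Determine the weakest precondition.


Working backward. After the program, the postcondition (1/4)*v + 2*k < -6 must hold; in canonical form it is 2*k + (1/4)*v < -6.
Before v := k + 9: (9/4)*k < -33/4
Before assert v + v + 4 ≤ -6: 2*v ≤ -10 ∧ (9/4)*k < -33/4
Before k := v + 3*v + 5: 2*v ≤ -10 ∧ 9*v < -39/2
Before the loop (bound <=1), unroll the exhaustion recursion (WP_0 = exit-now case; WP_j = one more guarded iteration, up to j = 1):
  WP_0: (¬(4*v ≥ -5)) ∧ 2*v ≤ -10 ∧ 9*v < -39/2
  WP_1: (4*v ≥ -5 → (3*v < 2 ∧ (¬(4*v ≥ -5)) ∧ 2*v ≤ -10 ∧ 9*v < -39/2)) ∧ ((¬(4*v ≥ -5)) → (2*v ≤ -10 ∧ 9*v < -39/2))
So before the loop: (4*v ≥ -5 → (3*v < 2 ∧ (¬(4*v ≥ -5)) ∧ 2*v ≤ -10 ∧ 9*v < -39/2)) ∧ ((¬(4*v ≥ -5)) → (2*v ≤ -10 ∧ 9*v < -39/2))
Answer: WP = (4*v ≥ -5 → (3*v < 2 ∧ (¬(4*v ≥ -5)) ∧ 2*v ≤ -10 ∧ 9*v < -39/2)) ∧ ((¬(4*v ≥ -5)) → (2*v ≤ -10 ∧ 9*v < -39/2))


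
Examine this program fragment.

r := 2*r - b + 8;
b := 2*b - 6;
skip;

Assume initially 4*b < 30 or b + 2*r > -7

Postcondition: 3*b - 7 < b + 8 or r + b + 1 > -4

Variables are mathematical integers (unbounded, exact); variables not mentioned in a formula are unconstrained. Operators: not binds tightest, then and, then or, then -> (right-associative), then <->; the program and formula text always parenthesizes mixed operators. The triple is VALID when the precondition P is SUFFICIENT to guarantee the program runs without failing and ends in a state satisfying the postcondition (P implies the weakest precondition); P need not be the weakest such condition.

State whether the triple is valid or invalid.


Working backward. After the program, the postcondition 3*b - 7 < b + 8 or r + b + 1 > -4 must hold; in canonical form it is 2*b < 15 or b + r > -5.
Before skip: 2*b < 15 or b + r > -5
Before b := 2*b - 6: 4*b < 27 or 2*b + r > 1
Before r := 2*r - b + 8: 4*b < 27 or b + 2*r > -7
The weakest precondition is 4*b < 27 or b + 2*r > -7.
Check whether 4*b < 30 or b + 2*r > -7 implies it.
Countermodel: at the initial state b = 7, r = -7, the precondition holds but the weakest precondition fails.
Answer: invalid


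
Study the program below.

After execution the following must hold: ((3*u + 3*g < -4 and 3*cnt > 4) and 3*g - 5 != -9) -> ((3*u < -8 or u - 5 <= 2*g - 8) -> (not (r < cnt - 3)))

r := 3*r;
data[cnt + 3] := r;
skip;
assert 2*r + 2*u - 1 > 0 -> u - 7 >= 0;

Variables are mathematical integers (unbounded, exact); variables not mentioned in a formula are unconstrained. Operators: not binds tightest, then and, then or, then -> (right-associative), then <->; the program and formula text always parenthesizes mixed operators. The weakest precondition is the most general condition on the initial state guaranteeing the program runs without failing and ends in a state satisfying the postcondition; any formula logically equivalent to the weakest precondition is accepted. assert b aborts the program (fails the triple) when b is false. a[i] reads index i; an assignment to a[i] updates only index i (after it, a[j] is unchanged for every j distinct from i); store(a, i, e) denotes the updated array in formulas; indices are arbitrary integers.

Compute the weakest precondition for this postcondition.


Working backward. After the program, the postcondition ((3*u + 3*g < -4 and 3*cnt > 4) and 3*g - 5 != -9) -> ((3*u < -8 or u - 5 <= 2*g - 8) -> (not (r < cnt - 3))) must hold; in canonical form it is (3*g + 3*u < -4 and 3*cnt > 4 and 3*g != -4) -> ((3*u < -8 or u <= 2*g - 3) -> (not (r < cnt - 3))).
Before assert 2*r + 2*u - 1 > 0 -> u - 7 >= 0: (2*r + 2*u > 1 -> u >= 7) and ((3*g + 3*u < -4 and 3*cnt > 4 and 3*g != -4) -> ((3*u < -8 or u <= 2*g - 3) -> (not (r < cnt - 3))))
Before skip: (2*r + 2*u > 1 -> u >= 7) and ((3*g + 3*u < -4 and 3*cnt > 4 and 3*g != -4) -> ((3*u < -8 or u <= 2*g - 3) -> (not (r < cnt - 3))))
Before data[cnt + 3] := r: (2*r + 2*u > 1 -> u >= 7) and ((3*g + 3*u < -4 and 3*cnt > 4 and 3*g != -4) -> ((3*u < -8 or u <= 2*g - 3) -> (not (r < cnt - 3))))
Before r := 3*r: (6*r + 2*u > 1 -> u >= 7) and ((3*g + 3*u < -4 and 3*cnt > 4 and 3*g != -4) -> ((3*u < -8 or u <= 2*g - 3) -> (not (3*r < cnt - 3))))
Answer: WP = (6*r + 2*u > 1 -> u >= 7) and ((3*g + 3*u < -4 and 3*cnt > 4 and 3*g != -4) -> ((3*u < -8 or u <= 2*g - 3) -> (not (3*r < cnt - 3))))


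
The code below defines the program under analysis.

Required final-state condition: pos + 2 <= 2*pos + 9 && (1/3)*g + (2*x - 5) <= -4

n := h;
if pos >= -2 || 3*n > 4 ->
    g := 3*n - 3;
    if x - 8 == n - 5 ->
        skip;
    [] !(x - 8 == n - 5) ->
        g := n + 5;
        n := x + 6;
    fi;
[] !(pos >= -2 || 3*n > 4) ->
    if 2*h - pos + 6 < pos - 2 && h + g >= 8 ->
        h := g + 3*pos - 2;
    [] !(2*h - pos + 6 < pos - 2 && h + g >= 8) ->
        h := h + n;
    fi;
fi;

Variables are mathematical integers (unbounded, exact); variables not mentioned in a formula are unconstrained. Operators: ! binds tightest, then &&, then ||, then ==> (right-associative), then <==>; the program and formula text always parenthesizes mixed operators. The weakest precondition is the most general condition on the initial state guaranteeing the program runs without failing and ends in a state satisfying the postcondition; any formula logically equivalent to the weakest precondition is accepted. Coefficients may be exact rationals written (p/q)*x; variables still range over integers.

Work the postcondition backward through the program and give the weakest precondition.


Working backward. After the program, the postcondition pos + 2 <= 2*pos + 9 && (1/3)*g + (2*x - 5) <= -4 must hold; in canonical form it is pos >= -7 && (1/3)*g + 2*x <= 1.
Then branch requires (x == n + 3 ==> (pos >= -7 && n + 2*x <= 2)) && ((!(x == n + 3)) ==> (pos >= -7 && (1/3)*n + 2*x <= -2/3)); else branch requires ((2*h < 2*pos - 8 && g + h >= 8) ==> (pos >= -7 && (1/3)*g + 2*x <= 1)) && ((!(2*h < 2*pos - 8 && g + h >= 8)) ==> (pos >= -7 && (1/3)*g + 2*x <= 1)).
Before the if: ((pos >= -2 || 3*n > 4) ==> ((x == n + 3 ==> (pos >= -7 && n + 2*x <= 2)) && ((!(x == n + 3)) ==> (pos >= -7 && (1/3)*n + 2*x <= -2/3)))) && ((!(pos >= -2 || 3*n > 4)) ==> (((2*h < 2*pos - 8 && g + h >= 8) ==> (pos >= -7 && (1/3)*g + 2*x <= 1)) && ((!(2*h < 2*pos - 8 && g + h >= 8)) ==> (pos >= -7 && (1/3)*g + 2*x <= 1))))
Before n := h: ((pos >= -2 || 3*h > 4) ==> ((x == h + 3 ==> (pos >= -7 && h + 2*x <= 2)) && ((!(x == h + 3)) ==> (pos >= -7 && (1/3)*h + 2*x <= -2/3)))) && ((!(pos >= -2 || 3*h > 4)) ==> (((2*h < 2*pos - 8 && g + h >= 8) ==> (pos >= -7 && (1/3)*g + 2*x <= 1)) && ((!(2*h < 2*pos - 8 && g + h >= 8)) ==> (pos >= -7 && (1/3)*g + 2*x <= 1))))
Answer: WP = ((pos >= -2 || 3*h > 4) ==> ((x == h + 3 ==> (pos >= -7 && h + 2*x <= 2)) && ((!(x == h + 3)) ==> (pos >= -7 && (1/3)*h + 2*x <= -2/3)))) && ((!(pos >= -2 || 3*h > 4)) ==> (((2*h < 2*pos - 8 && g + h >= 8) ==> (pos >= -7 && (1/3)*g + 2*x <= 1)) && ((!(2*h < 2*pos - 8 && g + h >= 8)) ==> (pos >= -7 && (1/3)*g + 2*x <= 1))))


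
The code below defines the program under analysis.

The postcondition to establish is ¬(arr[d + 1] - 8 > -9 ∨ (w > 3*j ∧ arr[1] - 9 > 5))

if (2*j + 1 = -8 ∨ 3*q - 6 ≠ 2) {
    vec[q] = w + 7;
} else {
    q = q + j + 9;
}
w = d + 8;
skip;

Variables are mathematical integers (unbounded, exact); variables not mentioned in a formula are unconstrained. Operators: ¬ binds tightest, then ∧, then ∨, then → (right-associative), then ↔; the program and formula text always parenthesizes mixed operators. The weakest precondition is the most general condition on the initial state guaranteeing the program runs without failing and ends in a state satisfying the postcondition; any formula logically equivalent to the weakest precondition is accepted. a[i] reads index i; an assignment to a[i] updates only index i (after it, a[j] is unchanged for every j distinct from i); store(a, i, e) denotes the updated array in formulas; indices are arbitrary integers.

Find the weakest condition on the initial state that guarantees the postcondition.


Working backward. After the program, the postcondition ¬(arr[d + 1] - 8 > -9 ∨ (w > 3*j ∧ arr[1] - 9 > 5)) must hold; in canonical form it is ¬(arr[d + 1] > -1 ∨ (w > 3*j ∧ arr[1] > 14)).
Before skip: ¬(arr[d + 1] > -1 ∨ (w > 3*j ∧ arr[1] > 14))
Before w := d + 8: ¬(arr[d + 1] > -1 ∨ (d > 3*j - 8 ∧ arr[1] > 14))
Then branch requires ¬(arr[d + 1] > -1 ∨ (d > 3*j - 8 ∧ arr[1] > 14)); else branch requires ¬(arr[d + 1] > -1 ∨ (d > 3*j - 8 ∧ arr[1] > 14)).
Before the if: ((2*j = -9 ∨ 3*q ≠ 8) → (¬(arr[d + 1] > -1 ∨ (d > 3*j - 8 ∧ arr[1] > 14)))) ∧ ((¬(2*j = -9 ∨ 3*q ≠ 8)) → (¬(arr[d + 1] > -1 ∨ (d > 3*j - 8 ∧ arr[1] > 14))))
Answer: WP = ((2*j = -9 ∨ 3*q ≠ 8) → (¬(arr[d + 1] > -1 ∨ (d > 3*j - 8 ∧ arr[1] > 14)))) ∧ ((¬(2*j = -9 ∨ 3*q ≠ 8)) → (¬(arr[d + 1] > -1 ∨ (d > 3*j - 8 ∧ arr[1] > 14))))


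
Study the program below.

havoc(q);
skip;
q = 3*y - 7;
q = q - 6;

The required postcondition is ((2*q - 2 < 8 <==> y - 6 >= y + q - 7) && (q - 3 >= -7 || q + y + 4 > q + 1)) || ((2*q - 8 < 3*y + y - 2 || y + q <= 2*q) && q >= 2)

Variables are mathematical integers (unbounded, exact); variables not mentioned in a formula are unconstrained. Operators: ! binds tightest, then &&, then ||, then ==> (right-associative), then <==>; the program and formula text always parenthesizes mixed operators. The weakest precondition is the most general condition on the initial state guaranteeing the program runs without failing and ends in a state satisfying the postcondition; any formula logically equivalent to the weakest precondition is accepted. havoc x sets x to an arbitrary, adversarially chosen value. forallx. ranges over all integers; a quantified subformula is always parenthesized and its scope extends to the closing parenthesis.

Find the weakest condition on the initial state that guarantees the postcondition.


Working backward. After the program, the postcondition ((2*q - 2 < 8 <==> y - 6 >= y + q - 7) && (q - 3 >= -7 || q + y + 4 > q + 1)) || ((2*q - 8 < 3*y + y - 2 || y + q <= 2*q) && q >= 2) must hold; in canonical form it is ((2*q < 10 <==> q <= 1) && (q >= -4 || y > -3)) || ((2*q < 4*y + 6 || y <= q) && q >= 2).
Before q := q - 6: ((2*q < 22 <==> q <= 7) && (q >= 2 || y > -3)) || ((2*q < 4*y + 18 || y <= q - 6) && q >= 8)
Before q := 3*y - 7: ((6*y < 36 <==> 3*y <= 14) && (3*y >= 9 || y > -3)) || ((2*y < 32 || 2*y >= 13) && 3*y >= 15)
Before skip: ((6*y < 36 <==> 3*y <= 14) && (3*y >= 9 || y > -3)) || ((2*y < 32 || 2*y >= 13) && 3*y >= 15)
Before havoc q: ((6*y < 36 <==> 3*y <= 14) && (3*y >= 9 || y > -3)) || ((2*y < 32 || 2*y >= 13) && 3*y >= 15)
Answer: WP = ((6*y < 36 <==> 3*y <= 14) && (3*y >= 9 || y > -3)) || ((2*y < 32 || 2*y >= 13) && 3*y >= 15)


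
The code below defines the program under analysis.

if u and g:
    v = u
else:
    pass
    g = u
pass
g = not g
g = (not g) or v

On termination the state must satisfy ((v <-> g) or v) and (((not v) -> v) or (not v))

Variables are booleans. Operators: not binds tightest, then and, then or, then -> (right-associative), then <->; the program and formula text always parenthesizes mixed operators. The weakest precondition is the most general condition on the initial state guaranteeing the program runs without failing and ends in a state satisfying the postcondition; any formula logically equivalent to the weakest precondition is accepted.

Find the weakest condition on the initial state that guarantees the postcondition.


Working backward. After the program, ((v <-> g) or v) and (((not v) -> v) or (not v)) must hold.
Before g := (not g) or v: ((v <-> ((not g) or v)) or v) and (((not v) -> v) or (not v))
Before g := not g: ((v <-> (g or v)) or v) and (((not v) -> v) or (not v))
Before skip: ((v <-> (g or v)) or v) and (((not v) -> v) or (not v))
Then branch requires ((u <-> (g or u)) or u) and (((not u) -> u) or (not u)); else branch requires ((v <-> (u or v)) or v) and (((not v) -> v) or (not v)).
Before the if: ((u and g) -> (((u <-> (g or u)) or u) and (((not u) -> u) or (not u)))) and ((not (u and g)) -> (((v <-> (u or v)) or v) and (((not v) -> v) or (not v))))
Answer: WP = ((u and g) -> (((u <-> (g or u)) or u) and (((not u) -> u) or (not u)))) and ((not (u and g)) -> (((v <-> (u or v)) or v) and (((not v) -> v) or (not v))))


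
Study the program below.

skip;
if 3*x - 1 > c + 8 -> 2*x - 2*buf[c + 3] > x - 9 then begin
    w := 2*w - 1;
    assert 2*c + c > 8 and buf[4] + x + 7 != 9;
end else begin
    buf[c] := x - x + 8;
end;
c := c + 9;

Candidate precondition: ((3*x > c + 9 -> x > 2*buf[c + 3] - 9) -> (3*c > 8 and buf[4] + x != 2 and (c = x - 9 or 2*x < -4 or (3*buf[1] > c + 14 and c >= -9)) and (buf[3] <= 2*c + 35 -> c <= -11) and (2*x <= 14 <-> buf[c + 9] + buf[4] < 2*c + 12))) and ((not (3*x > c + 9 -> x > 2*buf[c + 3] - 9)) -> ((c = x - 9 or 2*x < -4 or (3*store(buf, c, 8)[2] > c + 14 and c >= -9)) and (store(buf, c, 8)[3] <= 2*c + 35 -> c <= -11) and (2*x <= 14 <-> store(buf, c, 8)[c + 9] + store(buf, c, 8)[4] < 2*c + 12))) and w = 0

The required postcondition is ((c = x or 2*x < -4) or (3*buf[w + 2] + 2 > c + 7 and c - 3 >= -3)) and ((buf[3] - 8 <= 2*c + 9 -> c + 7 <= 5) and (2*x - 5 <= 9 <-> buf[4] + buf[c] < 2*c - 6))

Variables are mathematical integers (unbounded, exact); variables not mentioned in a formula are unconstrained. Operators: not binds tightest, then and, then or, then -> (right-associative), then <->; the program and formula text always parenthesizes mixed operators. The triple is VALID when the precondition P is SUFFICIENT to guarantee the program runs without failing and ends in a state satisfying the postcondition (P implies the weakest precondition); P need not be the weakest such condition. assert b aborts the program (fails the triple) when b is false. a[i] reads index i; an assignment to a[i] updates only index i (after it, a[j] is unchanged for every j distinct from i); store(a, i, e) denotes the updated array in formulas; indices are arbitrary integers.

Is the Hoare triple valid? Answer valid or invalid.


Working backward. After the program, the postcondition ((c = x or 2*x < -4) or (3*buf[w + 2] + 2 > c + 7 and c - 3 >= -3)) and ((buf[3] - 8 <= 2*c + 9 -> c + 7 <= 5) and (2*x - 5 <= 9 <-> buf[4] + buf[c] < 2*c - 6)) must hold; in canonical form it is (c = x or 2*x < -4 or (3*buf[w + 2] > c + 5 and c >= 0)) and (buf[3] <= 2*c + 17 -> c <= -2) and (2*x <= 14 <-> buf[4] + buf[c] < 2*c - 6).
Before c := c + 9: (c = x - 9 or 2*x < -4 or (3*buf[w + 2] > c + 14 and c >= -9)) and (buf[3] <= 2*c + 35 -> c <= -11) and (2*x <= 14 <-> buf[c + 9] + buf[4] < 2*c + 12)
Then branch requires 3*c > 8 and buf[4] + x != 2 and (c = x - 9 or 2*x < -4 or (3*buf[2*w + 1] > c + 14 and c >= -9)) and (buf[3] <= 2*c + 35 -> c <= -11) and (2*x <= 14 <-> buf[c + 9] + buf[4] < 2*c + 12); else branch requires (c = x - 9 or 2*x < -4 or (3*store(buf, c, 8)[w + 2] > c + 14 and c >= -9)) and (store(buf, c, 8)[3] <= 2*c + 35 -> c <= -11) and (2*x <= 14 <-> store(buf, c, 8)[c + 9] + store(buf, c, 8)[4] < 2*c + 12).
Before the if: ((3*x > c + 9 -> x > 2*buf[c + 3] - 9) -> (3*c > 8 and buf[4] + x != 2 and (c = x - 9 or 2*x < -4 or (3*buf[2*w + 1] > c + 14 and c >= -9)) and (buf[3] <= 2*c + 35 -> c <= -11) and (2*x <= 14 <-> buf[c + 9] + buf[4] < 2*c + 12))) and ((not (3*x > c + 9 -> x > 2*buf[c + 3] - 9)) -> ((c = x - 9 or 2*x < -4 or (3*store(buf, c, 8)[w + 2] > c + 14 and c >= -9)) and (store(buf, c, 8)[3] <= 2*c + 35 -> c <= -11) and (2*x <= 14 <-> store(buf, c, 8)[c + 9] + store(buf, c, 8)[4] < 2*c + 12)))
Before skip: ((3*x > c + 9 -> x > 2*buf[c + 3] - 9) -> (3*c > 8 and buf[4] + x != 2 and (c = x - 9 or 2*x < -4 or (3*buf[2*w + 1] > c + 14 and c >= -9)) and (buf[3] <= 2*c + 35 -> c <= -11) and (2*x <= 14 <-> buf[c + 9] + buf[4] < 2*c + 12))) and ((not (3*x > c + 9 -> x > 2*buf[c + 3] - 9)) -> ((c = x - 9 or 2*x < -4 or (3*store(buf, c, 8)[w + 2] > c + 14 and c >= -9)) and (store(buf, c, 8)[3] <= 2*c + 35 -> c <= -11) and (2*x <= 14 <-> store(buf, c, 8)[c + 9] + store(buf, c, 8)[4] < 2*c + 12)))
The weakest precondition is ((3*x > c + 9 -> x > 2*buf[c + 3] - 9) -> (3*c > 8 and buf[4] + x != 2 and (c = x - 9 or 2*x < -4 or (3*buf[2*w + 1] > c + 14 and c >= -9)) and (buf[3] <= 2*c + 35 -> c <= -11) and (2*x <= 14 <-> buf[c + 9] + buf[4] < 2*c + 12))) and ((not (3*x > c + 9 -> x > 2*buf[c + 3] - 9)) -> ((c = x - 9 or 2*x < -4 or (3*store(buf, c, 8)[w + 2] > c + 14 and c >= -9)) and (store(buf, c, 8)[3] <= 2*c + 35 -> c <= -11) and (2*x <= 14 <-> store(buf, c, 8)[c + 9] + store(buf, c, 8)[4] < 2*c + 12))).
Check whether ((3*x > c + 9 -> x > 2*buf[c + 3] - 9) -> (3*c > 8 and buf[4] + x != 2 and (c = x - 9 or 2*x < -4 or (3*buf[1] > c + 14 and c >= -9)) and (buf[3] <= 2*c + 35 -> c <= -11) and (2*x <= 14 <-> buf[c + 9] + buf[4] < 2*c + 12))) and ((not (3*x > c + 9 -> x > 2*buf[c + 3] - 9)) -> ((c = x - 9 or 2*x < -4 or (3*store(buf, c, 8)[2] > c + 14 and c >= -9)) and (store(buf, c, 8)[3] <= 2*c + 35 -> c <= -11) and (2*x <= 14 <-> store(buf, c, 8)[c + 9] + store(buf, c, 8)[4] < 2*c + 12))) and w = 0 implies it.
Every state satisfying the precondition satisfies the weakest precondition: the implication holds.
Answer: valid


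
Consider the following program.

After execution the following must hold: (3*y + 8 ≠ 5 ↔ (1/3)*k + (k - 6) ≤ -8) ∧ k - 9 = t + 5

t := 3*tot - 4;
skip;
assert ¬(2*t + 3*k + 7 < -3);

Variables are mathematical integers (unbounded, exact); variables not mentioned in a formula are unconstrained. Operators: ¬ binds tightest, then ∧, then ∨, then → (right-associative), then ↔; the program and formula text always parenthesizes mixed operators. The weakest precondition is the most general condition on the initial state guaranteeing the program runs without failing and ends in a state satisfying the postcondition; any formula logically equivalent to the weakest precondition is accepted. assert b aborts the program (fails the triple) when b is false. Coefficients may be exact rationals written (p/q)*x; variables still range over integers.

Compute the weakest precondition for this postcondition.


Working backward. After the program, the postcondition (3*y + 8 ≠ 5 ↔ (1/3)*k + (k - 6) ≤ -8) ∧ k - 9 = t + 5 must hold; in canonical form it is (3*y ≠ -3 ↔ (4/3)*k ≤ -2) ∧ k = t + 14.
Before assert ¬(2*t + 3*k + 7 < -3): (¬(3*k + 2*t < -10)) ∧ (3*y ≠ -3 ↔ (4/3)*k ≤ -2) ∧ k = t + 14
Before skip: (¬(3*k + 2*t < -10)) ∧ (3*y ≠ -3 ↔ (4/3)*k ≤ -2) ∧ k = t + 14
Before t := 3*tot - 4: (¬(3*k + 6*tot < -2)) ∧ (3*y ≠ -3 ↔ (4/3)*k ≤ -2) ∧ k = 3*tot + 10
Answer: WP = (¬(3*k + 6*tot < -2)) ∧ (3*y ≠ -3 ↔ (4/3)*k ≤ -2) ∧ k = 3*tot + 10


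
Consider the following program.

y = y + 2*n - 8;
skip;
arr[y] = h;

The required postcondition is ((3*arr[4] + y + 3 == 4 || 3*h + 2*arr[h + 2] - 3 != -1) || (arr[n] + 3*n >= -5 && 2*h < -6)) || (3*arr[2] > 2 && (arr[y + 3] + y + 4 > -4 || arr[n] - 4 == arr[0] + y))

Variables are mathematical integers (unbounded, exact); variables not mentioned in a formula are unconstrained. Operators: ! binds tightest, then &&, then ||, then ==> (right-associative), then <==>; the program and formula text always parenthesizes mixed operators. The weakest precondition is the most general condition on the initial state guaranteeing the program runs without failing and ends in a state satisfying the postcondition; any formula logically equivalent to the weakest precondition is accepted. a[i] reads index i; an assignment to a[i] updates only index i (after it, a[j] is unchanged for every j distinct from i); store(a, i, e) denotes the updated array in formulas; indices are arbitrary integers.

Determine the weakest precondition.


Working backward. After the program, the postcondition ((3*arr[4] + y + 3 == 4 || 3*h + 2*arr[h + 2] - 3 != -1) || (arr[n] + 3*n >= -5 && 2*h < -6)) || (3*arr[2] > 2 && (arr[y + 3] + y + 4 > -4 || arr[n] - 4 == arr[0] + y)) must hold; in canonical form it is 3*arr[4] + y == 1 || 2*arr[h + 2] + 3*h != 2 || (arr[n] + 3*n >= -5 && 2*h < -6) || (3*arr[2] > 2 && (arr[y + 3] + y > -8 || arr[n] == arr[0] + y + 4)).
Before arr[y] := h: 3*store(arr, y, h)[4] + y == 1 || 2*store(arr, y, h)[h + 2] + 3*h != 2 || (store(arr, y, h)[n] + 3*n >= -5 && 2*h < -6) || (3*store(arr, y, h)[2] > 2 && (store(arr, y, h)[y + 3] + y > -8 || store(arr, y, h)[n] == store(arr, y, h)[0] + y + 4))
Before skip: 3*store(arr, y, h)[4] + y == 1 || 2*store(arr, y, h)[h + 2] + 3*h != 2 || (store(arr, y, h)[n] + 3*n >= -5 && 2*h < -6) || (3*store(arr, y, h)[2] > 2 && (store(arr, y, h)[y + 3] + y > -8 || store(arr, y, h)[n] == store(arr, y, h)[0] + y + 4))
Before y := y + 2*n - 8: 3*store(arr, 2*n + y - 8, h)[4] + 2*n + y == 9 || 2*store(arr, 2*n + y - 8, h)[h + 2] + 3*h != 2 || (store(arr, 2*n + y - 8, h)[n] + 3*n >= -5 && 2*h < -6) || (3*store(arr, 2*n + y - 8, h)[2] > 2 && (store(arr, 2*n + y - 8, h)[2*n + y - 5] + 2*n + y > 0 || store(arr, 2*n + y - 8, h)[n] == store(arr, 2*n + y - 8, h)[0] + 2*n + y - 4))
Answer: WP = 3*store(arr, 2*n + y - 8, h)[4] + 2*n + y == 9 || 2*store(arr, 2*n + y - 8, h)[h + 2] + 3*h != 2 || (store(arr, 2*n + y - 8, h)[n] + 3*n >= -5 && 2*h < -6) || (3*store(arr, 2*n + y - 8, h)[2] > 2 && (store(arr, 2*n + y - 8, h)[2*n + y - 5] + 2*n + y > 0 || store(arr, 2*n + y - 8, h)[n] == store(arr, 2*n + y - 8, h)[0] + 2*n + y - 4))


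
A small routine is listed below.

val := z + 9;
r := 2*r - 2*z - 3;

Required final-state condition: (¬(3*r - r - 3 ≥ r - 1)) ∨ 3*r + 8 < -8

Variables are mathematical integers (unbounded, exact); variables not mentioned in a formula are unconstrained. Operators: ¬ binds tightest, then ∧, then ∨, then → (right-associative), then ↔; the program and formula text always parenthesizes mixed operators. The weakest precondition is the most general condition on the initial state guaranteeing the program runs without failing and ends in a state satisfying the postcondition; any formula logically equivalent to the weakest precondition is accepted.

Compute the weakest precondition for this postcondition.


Working backward. After the program, the postcondition (¬(3*r - r - 3 ≥ r - 1)) ∨ 3*r + 8 < -8 must hold; in canonical form it is (¬(r ≥ 2)) ∨ 3*r < -16.
Before r := 2*r - 2*z - 3: (¬(2*r ≥ 2*z + 5)) ∨ 6*r < 6*z - 7
Before val := z + 9: (¬(2*r ≥ 2*z + 5)) ∨ 6*r < 6*z - 7
Answer: WP = (¬(2*r ≥ 2*z + 5)) ∨ 6*r < 6*z - 7


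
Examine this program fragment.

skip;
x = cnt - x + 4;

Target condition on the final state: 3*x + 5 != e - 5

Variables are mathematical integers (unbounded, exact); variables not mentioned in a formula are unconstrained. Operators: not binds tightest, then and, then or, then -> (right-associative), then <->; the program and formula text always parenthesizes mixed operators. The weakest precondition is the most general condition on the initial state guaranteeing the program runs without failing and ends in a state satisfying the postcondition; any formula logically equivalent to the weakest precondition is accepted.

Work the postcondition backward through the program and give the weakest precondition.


Working backward. After the program, the postcondition 3*x + 5 != e - 5 must hold; in canonical form it is 3*x != e - 10.
Before x := cnt - x + 4: 3*cnt != e + 3*x - 22
Before skip: 3*cnt != e + 3*x - 22
Answer: WP = 3*cnt != e + 3*x - 22


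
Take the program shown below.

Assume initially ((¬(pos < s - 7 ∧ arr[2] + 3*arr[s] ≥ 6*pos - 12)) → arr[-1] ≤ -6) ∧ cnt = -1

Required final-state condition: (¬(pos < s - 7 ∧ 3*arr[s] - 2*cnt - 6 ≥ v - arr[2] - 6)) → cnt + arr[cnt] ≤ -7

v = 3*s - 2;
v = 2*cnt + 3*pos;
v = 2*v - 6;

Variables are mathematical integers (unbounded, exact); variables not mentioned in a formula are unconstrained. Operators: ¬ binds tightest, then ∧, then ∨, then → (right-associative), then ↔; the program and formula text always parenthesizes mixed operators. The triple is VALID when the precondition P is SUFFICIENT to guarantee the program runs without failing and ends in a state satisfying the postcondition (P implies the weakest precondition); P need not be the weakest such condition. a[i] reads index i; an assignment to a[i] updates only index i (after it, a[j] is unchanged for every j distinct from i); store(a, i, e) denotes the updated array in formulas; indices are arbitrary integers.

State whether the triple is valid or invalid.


Working backward. After the program, the postcondition (¬(pos < s - 7 ∧ 3*arr[s] - 2*cnt - 6 ≥ v - arr[2] - 6)) → cnt + arr[cnt] ≤ -7 must hold; in canonical form it is (¬(pos < s - 7 ∧ arr[2] + 3*arr[s] ≥ 2*cnt + v)) → arr[cnt] + cnt ≤ -7.
Before v := 2*v - 6: (¬(pos < s - 7 ∧ arr[2] + 3*arr[s] ≥ 2*cnt + 2*v - 6)) → arr[cnt] + cnt ≤ -7
Before v := 2*cnt + 3*pos: (¬(pos < s - 7 ∧ arr[2] + 3*arr[s] ≥ 6*cnt + 6*pos - 6)) → arr[cnt] + cnt ≤ -7
Before v := 3*s - 2: (¬(pos < s - 7 ∧ arr[2] + 3*arr[s] ≥ 6*cnt + 6*pos - 6)) → arr[cnt] + cnt ≤ -7
The weakest precondition is (¬(pos < s - 7 ∧ arr[2] + 3*arr[s] ≥ 6*cnt + 6*pos - 6)) → arr[cnt] + cnt ≤ -7.
Check whether ((¬(pos < s - 7 ∧ arr[2] + 3*arr[s] ≥ 6*pos - 12)) → arr[-1] ≤ -6) ∧ cnt = -1 implies it.
Every state satisfying the precondition satisfies the weakest precondition: the implication holds.
Answer: valid


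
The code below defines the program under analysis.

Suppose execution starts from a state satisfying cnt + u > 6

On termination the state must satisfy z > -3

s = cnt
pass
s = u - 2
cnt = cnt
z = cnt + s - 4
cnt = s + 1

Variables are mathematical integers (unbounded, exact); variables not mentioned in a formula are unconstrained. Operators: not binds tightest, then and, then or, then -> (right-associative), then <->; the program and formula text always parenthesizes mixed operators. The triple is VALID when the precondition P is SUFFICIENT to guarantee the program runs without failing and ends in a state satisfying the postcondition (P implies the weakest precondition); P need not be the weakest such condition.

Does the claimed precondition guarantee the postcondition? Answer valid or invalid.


Working backward. After the program, z > -3 must hold.
Before cnt := s + 1: z > -3
Before z := cnt + s - 4: cnt + s > 1
Before cnt := cnt: cnt + s > 1
Before s := u - 2: cnt + u > 3
Before skip: cnt + u > 3
Before s := cnt: cnt + u > 3
The weakest precondition is cnt + u > 3.
Check whether cnt + u > 6 implies it.
Every state satisfying the precondition satisfies the weakest precondition: the implication holds.
Answer: valid


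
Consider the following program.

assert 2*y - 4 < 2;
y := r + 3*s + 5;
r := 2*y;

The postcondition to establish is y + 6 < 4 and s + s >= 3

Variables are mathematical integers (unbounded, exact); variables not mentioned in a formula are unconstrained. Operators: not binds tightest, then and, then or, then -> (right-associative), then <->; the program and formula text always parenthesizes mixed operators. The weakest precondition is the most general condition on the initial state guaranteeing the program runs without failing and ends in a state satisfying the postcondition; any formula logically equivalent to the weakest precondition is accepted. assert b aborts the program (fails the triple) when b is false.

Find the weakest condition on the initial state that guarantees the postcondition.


Working backward. After the program, the postcondition y + 6 < 4 and s + s >= 3 must hold; in canonical form it is y < -2 and 2*s >= 3.
Before r := 2*y: y < -2 and 2*s >= 3
Before y := r + 3*s + 5: r + 3*s < -7 and 2*s >= 3
Before assert 2*y - 4 < 2: 2*y < 6 and r + 3*s < -7 and 2*s >= 3
Answer: WP = 2*y < 6 and r + 3*s < -7 and 2*s >= 3


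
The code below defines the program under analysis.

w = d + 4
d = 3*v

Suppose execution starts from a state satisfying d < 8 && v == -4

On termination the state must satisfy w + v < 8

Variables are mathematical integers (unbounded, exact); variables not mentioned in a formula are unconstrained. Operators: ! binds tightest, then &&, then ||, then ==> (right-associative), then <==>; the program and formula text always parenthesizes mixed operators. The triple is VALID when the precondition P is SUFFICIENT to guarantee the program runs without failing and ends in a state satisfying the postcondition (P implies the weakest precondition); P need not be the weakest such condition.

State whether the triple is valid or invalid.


Working backward. After the program, the postcondition w + v < 8 must hold; in canonical form it is v + w < 8.
Before d := 3*v: v + w < 8
Before w := d + 4: d + v < 4
The weakest precondition is d + v < 4.
Check whether d < 8 && v == -4 implies it.
Every state satisfying the precondition satisfies the weakest precondition: the implication holds.
Answer: valid


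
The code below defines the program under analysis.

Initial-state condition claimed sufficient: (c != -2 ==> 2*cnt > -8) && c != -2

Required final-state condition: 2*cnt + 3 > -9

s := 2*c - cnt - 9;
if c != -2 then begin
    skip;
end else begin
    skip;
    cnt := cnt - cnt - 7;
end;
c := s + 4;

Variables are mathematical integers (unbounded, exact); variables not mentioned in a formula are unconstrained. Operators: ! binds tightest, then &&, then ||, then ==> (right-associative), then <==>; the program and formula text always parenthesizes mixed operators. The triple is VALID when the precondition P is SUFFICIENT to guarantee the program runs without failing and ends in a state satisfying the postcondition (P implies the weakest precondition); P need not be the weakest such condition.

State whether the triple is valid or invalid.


Working backward. After the program, the postcondition 2*cnt + 3 > -9 must hold; in canonical form it is 2*cnt > -12.
Before c := s + 4: 2*cnt > -12
Then branch requires 2*cnt > -12; else branch requires false.
Before the if: (c != -2 ==> 2*cnt > -12) && c != -2
Before s := 2*c - cnt - 9: (c != -2 ==> 2*cnt > -12) && c != -2
The weakest precondition is (c != -2 ==> 2*cnt > -12) && c != -2.
Check whether (c != -2 ==> 2*cnt > -8) && c != -2 implies it.
Every state satisfying the precondition satisfies the weakest precondition: the implication holds.
Answer: valid


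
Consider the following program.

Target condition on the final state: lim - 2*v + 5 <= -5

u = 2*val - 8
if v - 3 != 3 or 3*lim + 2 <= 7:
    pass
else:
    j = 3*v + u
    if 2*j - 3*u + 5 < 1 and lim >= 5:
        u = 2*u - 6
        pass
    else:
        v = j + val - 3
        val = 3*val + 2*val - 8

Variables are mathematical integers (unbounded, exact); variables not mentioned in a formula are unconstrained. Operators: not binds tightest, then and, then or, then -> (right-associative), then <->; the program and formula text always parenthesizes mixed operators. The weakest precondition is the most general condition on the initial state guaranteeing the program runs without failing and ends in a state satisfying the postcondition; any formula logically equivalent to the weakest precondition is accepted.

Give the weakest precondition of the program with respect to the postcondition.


Working backward. After the program, the postcondition lim - 2*v + 5 <= -5 must hold; in canonical form it is lim <= 2*v - 10.
Then branch requires lim <= 2*v - 10; else branch requires ((6*v < u - 4 and lim >= 5) -> lim <= 2*v - 10) and ((not (6*v < u - 4 and lim >= 5)) -> lim <= 2*u + 6*v + 2*val - 16).
Before the if: ((v != 6 or 3*lim <= 5) -> lim <= 2*v - 10) and ((not (v != 6 or 3*lim <= 5)) -> (((6*v < u - 4 and lim >= 5) -> lim <= 2*v - 10) and ((not (6*v < u - 4 and lim >= 5)) -> lim <= 2*u + 6*v + 2*val - 16)))
Before u := 2*val - 8: ((v != 6 or 3*lim <= 5) -> lim <= 2*v - 10) and ((not (v != 6 or 3*lim <= 5)) -> (((6*v < 2*val - 12 and lim >= 5) -> lim <= 2*v - 10) and ((not (6*v < 2*val - 12 and lim >= 5)) -> lim <= 6*v + 6*val - 32)))
Answer: WP = ((v != 6 or 3*lim <= 5) -> lim <= 2*v - 10) and ((not (v != 6 or 3*lim <= 5)) -> (((6*v < 2*val - 12 and lim >= 5) -> lim <= 2*v - 10) and ((not (6*v < 2*val - 12 and lim >= 5)) -> lim <= 6*v + 6*val - 32)))


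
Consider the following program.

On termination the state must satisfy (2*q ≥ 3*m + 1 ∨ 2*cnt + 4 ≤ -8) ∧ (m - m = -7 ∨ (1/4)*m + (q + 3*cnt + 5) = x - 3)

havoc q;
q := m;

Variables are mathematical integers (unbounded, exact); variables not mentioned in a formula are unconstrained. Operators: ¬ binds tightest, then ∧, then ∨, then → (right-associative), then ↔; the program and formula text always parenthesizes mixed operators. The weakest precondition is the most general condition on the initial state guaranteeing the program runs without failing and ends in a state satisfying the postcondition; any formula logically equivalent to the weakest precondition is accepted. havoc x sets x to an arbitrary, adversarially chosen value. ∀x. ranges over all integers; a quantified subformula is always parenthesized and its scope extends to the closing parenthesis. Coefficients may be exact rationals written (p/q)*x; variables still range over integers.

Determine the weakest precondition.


Working backward. After the program, the postcondition (2*q ≥ 3*m + 1 ∨ 2*cnt + 4 ≤ -8) ∧ (m - m = -7 ∨ (1/4)*m + (q + 3*cnt + 5) = x - 3) must hold; in canonical form it is (2*q ≥ 3*m + 1 ∨ 2*cnt ≤ -12) ∧ 3*cnt + (1/4)*m + q = x - 8.
Before q := m: (m ≤ -1 ∨ 2*cnt ≤ -12) ∧ 3*cnt + (5/4)*m = x - 8
Before havoc q: (m ≤ -1 ∨ 2*cnt ≤ -12) ∧ 3*cnt + (5/4)*m = x - 8
Answer: WP = (m ≤ -1 ∨ 2*cnt ≤ -12) ∧ 3*cnt + (5/4)*m = x - 8


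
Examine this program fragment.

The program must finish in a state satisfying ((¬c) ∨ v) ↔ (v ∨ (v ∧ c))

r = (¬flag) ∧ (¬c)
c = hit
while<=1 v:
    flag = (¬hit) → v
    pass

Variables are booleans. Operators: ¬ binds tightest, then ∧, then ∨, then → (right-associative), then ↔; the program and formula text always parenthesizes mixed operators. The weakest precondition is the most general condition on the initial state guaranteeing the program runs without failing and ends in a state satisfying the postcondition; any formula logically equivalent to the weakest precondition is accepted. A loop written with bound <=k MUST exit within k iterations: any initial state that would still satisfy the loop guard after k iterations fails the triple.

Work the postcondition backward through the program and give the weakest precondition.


Working backward. After the program, ((¬c) ∨ v) ↔ (v ∨ (v ∧ c)) must hold.
Before the loop (bound <=1), unroll the exhaustion recursion (WP_0 = exit-now case; WP_j = one more guarded iteration, up to j = 1):
  WP_0: (¬v) ∧ (((¬c) ∨ v) ↔ (v ∨ (v ∧ c)))
  WP_1: (v → ((¬v) ∧ (((¬c) ∨ v) ↔ (v ∨ (v ∧ c))))) ∧ ((¬v) → (((¬c) ∨ v) ↔ (v ∨ (v ∧ c))))
So before the loop: (v → ((¬v) ∧ (((¬c) ∨ v) ↔ (v ∨ (v ∧ c))))) ∧ ((¬v) → (((¬c) ∨ v) ↔ (v ∨ (v ∧ c))))
Before c := hit: (v → ((¬v) ∧ (((¬hit) ∨ v) ↔ (v ∨ (v ∧ hit))))) ∧ ((¬v) → (((¬hit) ∨ v) ↔ (v ∨ (v ∧ hit))))
Before r := (¬flag) ∧ (¬c): (v → ((¬v) ∧ (((¬hit) ∨ v) ↔ (v ∨ (v ∧ hit))))) ∧ ((¬v) → (((¬hit) ∨ v) ↔ (v ∨ (v ∧ hit))))
Answer: WP = (v → ((¬v) ∧ (((¬hit) ∨ v) ↔ (v ∨ (v ∧ hit))))) ∧ ((¬v) → (((¬hit) ∨ v) ↔ (v ∨ (v ∧ hit))))
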